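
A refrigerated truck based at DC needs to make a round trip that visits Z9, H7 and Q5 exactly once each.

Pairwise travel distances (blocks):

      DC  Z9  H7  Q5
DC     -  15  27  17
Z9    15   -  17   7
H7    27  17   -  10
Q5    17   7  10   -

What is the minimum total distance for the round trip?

Minimum total distance: 59 blocks.

With 3 stops there are 3!/2 = 3 distinct round trips (a route and its reverse cost the same).
DC - Z9 - H7 - Q5 - DC: 15+17+10+17 = 59
DC - Z9 - Q5 - H7 - DC: 15+7+10+27 = 59
DC - H7 - Z9 - Q5 - DC: 27+17+7+17 = 68
The minimum is 59.
One optimal route: DC → Z9 → H7 → Q5 → DC (or its reverse).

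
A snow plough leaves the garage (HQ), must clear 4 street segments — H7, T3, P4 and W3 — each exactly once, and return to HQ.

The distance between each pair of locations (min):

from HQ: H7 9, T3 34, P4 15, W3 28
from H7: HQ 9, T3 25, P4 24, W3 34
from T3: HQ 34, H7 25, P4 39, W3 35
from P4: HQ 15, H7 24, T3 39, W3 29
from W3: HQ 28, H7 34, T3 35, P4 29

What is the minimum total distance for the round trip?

113 min — the shortest possible round trip.

With 4 stops there are 4!/2 = 12 distinct round trips (a route and its reverse cost the same).
HQ → H7 → T3 → P4 → W3 → HQ: 9+25+39+29+28 = 130
HQ → H7 → T3 → W3 → P4 → HQ: 9+25+35+29+15 = 113
HQ → H7 → P4 → T3 → W3 → HQ: 9+24+39+35+28 = 135
HQ → H7 → P4 → W3 → T3 → HQ: 9+24+29+35+34 = 131
HQ → H7 → W3 → T3 → P4 → HQ: 9+34+35+39+15 = 132
HQ → H7 → W3 → P4 → T3 → HQ: 9+34+29+39+34 = 145
HQ → T3 → H7 → P4 → W3 → HQ: 34+25+24+29+28 = 140
HQ → T3 → H7 → W3 → P4 → HQ: 34+25+34+29+15 = 137
HQ → T3 → P4 → H7 → W3 → HQ: 34+39+24+34+28 = 159
HQ → T3 → W3 → H7 → P4 → HQ: 34+35+34+24+15 = 142
HQ → P4 → H7 → T3 → W3 → HQ: 15+24+25+35+28 = 127
HQ → P4 → T3 → H7 → W3 → HQ: 15+39+25+34+28 = 141
The minimum is 113.
One optimal route: HQ → H7 → T3 → W3 → P4 → HQ (or its reverse).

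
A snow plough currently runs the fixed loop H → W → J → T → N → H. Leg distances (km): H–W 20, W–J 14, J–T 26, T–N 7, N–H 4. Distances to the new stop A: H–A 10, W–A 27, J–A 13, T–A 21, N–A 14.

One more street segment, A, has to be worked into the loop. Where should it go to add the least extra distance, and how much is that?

Insertion cost between consecutive stops i–j is d(i,A) + d(A,j) − d(i,j):
  between H and W: 10 + 27 − 20 = 17
  between W and J: 27 + 13 − 14 = 26
  between J and T: 13 + 21 − 26 = 8
  between T and N: 21 + 14 − 7 = 28
  between N and H: 14 + 10 − 4 = 20
Cheapest insertion is between J and T, adding 8.
New total = 71 + 8 = 79.

Adding 8 km by placing A on the J–T leg.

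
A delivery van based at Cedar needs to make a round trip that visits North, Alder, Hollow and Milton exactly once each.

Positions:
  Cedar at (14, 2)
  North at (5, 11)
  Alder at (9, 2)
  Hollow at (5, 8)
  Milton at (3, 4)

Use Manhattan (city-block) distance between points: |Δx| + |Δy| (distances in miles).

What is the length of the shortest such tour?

Minimum total distance: 40 miles.

Cedar - North - Alder - Hollow - Milton - Cedar: 18+13+10+6+13 = 60
Cedar - North - Alder - Milton - Hollow - Cedar: 18+13+8+6+15 = 60
Cedar - North - Hollow - Alder - Milton - Cedar: 18+3+10+8+13 = 52
Cedar - North - Hollow - Milton - Alder - Cedar: 18+3+6+8+5 = 40
Cedar - North - Milton - Alder - Hollow - Cedar: 18+9+8+10+15 = 60
Cedar - North - Milton - Hollow - Alder - Cedar: 18+9+6+10+5 = 48
Cedar - Alder - North - Hollow - Milton - Cedar: 5+13+3+6+13 = 40
Cedar - Alder - North - Milton - Hollow - Cedar: 5+13+9+6+15 = 48
Cedar - Alder - Hollow - North - Milton - Cedar: 5+10+3+9+13 = 40
Cedar - Alder - Milton - North - Hollow - Cedar: 5+8+9+3+15 = 40
Cedar - Hollow - North - Alder - Milton - Cedar: 15+3+13+8+13 = 52
Cedar - Hollow - Alder - North - Milton - Cedar: 15+10+13+9+13 = 60
The minimum is 40.
One optimal route: Cedar → North → Hollow → Milton → Alder → Cedar (or its reverse).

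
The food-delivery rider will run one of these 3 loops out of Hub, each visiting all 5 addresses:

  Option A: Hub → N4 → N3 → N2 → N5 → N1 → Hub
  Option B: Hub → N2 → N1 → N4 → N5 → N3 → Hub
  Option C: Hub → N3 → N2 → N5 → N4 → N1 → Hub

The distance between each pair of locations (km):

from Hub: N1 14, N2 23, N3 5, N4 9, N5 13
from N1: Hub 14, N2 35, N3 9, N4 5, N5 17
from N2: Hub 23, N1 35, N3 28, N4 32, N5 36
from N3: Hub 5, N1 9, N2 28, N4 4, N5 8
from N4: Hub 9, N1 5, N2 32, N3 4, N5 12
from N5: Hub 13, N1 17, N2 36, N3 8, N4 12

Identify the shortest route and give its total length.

Option A: 9 + 4 + 28 + 36 + 17 + 14 = 108
Option B: 23 + 35 + 5 + 12 + 8 + 5 = 88
Option C: 5 + 28 + 36 + 12 + 5 + 14 = 100

Shortest is Option B, total 88 km.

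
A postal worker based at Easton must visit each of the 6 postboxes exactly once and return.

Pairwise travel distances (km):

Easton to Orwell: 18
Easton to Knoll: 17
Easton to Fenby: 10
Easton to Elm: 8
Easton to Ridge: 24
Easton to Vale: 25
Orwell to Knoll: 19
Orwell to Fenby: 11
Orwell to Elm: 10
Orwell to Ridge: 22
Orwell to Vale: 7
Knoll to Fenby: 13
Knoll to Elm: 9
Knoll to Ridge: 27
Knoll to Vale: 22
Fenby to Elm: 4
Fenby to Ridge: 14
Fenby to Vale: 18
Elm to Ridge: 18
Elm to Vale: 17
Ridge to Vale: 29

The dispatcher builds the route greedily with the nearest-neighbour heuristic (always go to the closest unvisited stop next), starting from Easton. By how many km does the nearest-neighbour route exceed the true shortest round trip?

Easton: Elm=8, Fenby=10, Knoll=17, Orwell=18, Ridge=24, Vale=25 ⇒ Elm
Elm: Fenby=4, Knoll=9, Orwell=10, Vale=17, Ridge=18 ⇒ Fenby
Fenby: Orwell=11, Knoll=13, Ridge=14, Vale=18 ⇒ Orwell
Orwell: Vale=7, Knoll=19, Ridge=22 ⇒ Vale
Vale: Knoll=22, Ridge=29 ⇒ Knoll
Knoll: Ridge=27 ⇒ Ridge
NN route Easton → Elm → Fenby → Orwell → Vale → Knoll → Ridge → Easton costs 103.
Optimal: Easton → Fenby → Ridge → Orwell → Vale → Knoll → Elm → Easton costs 92 (by enumerating all 360 distinct tours).
Excess = 103 − 92 = 11.

The nearest-neighbour route is 11 km longer than optimal.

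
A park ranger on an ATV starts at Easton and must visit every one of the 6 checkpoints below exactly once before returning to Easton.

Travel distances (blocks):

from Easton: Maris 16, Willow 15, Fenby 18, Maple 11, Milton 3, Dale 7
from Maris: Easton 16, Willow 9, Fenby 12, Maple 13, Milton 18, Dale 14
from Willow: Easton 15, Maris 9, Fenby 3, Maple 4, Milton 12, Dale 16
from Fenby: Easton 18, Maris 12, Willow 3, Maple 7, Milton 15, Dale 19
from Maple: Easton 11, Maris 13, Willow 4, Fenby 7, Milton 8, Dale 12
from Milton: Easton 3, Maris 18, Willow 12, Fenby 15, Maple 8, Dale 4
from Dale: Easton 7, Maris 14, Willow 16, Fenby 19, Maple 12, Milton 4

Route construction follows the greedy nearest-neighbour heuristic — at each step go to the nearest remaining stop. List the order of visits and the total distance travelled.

Total distance 54 blocks via the nearest-neighbour route Easton → Milton → Dale → Maple → Willow → Fenby → Maris → Easton.

At Easton the remaining stops are Milton 3, Dale 7, Maple 11, Willow 15, Maris 16, Fenby 18; go to Milton.
At Milton the remaining stops are Dale 4, Maple 8, Willow 12, Fenby 15, Maris 18; go to Dale.
At Dale the remaining stops are Maple 12, Maris 14, Willow 16, Fenby 19; go to Maple.
At Maple the remaining stops are Willow 4, Fenby 7, Maris 13; go to Willow.
At Willow the remaining stops are Fenby 3, Maris 9; go to Fenby.
At Fenby the remaining stops are Maris 12; go to Maris.
Return Maris→Easton: 16.
Total = 3 + 4 + 12 + 4 + 3 + 12 + 16 = 54.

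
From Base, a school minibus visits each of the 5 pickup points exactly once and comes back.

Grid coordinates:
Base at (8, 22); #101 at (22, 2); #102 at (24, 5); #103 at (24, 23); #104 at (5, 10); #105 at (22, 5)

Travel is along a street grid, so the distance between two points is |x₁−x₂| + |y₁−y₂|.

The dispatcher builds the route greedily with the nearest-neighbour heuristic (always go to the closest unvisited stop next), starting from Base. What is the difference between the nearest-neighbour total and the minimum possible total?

Excess over optimum: 4.

From Base: #104=15, #103=17, #105=31, #102=33, #101=34 → choose #104 (15).
From #104: #105=22, #102=24, #101=25, #103=32 → choose #105 (22).
From #105: #102=2, #101=3, #103=20 → choose #102 (2).
From #102: #101=5, #103=18 → choose #101 (5).
From #101: #103=23 → choose #103 (23).
NN route Base → #104 → #105 → #102 → #101 → #103 → Base costs 84.
Optimal: Base → #103 → #102 → #101 → #105 → #104 → Base costs 80 (by enumerating all 60 distinct tours).
Excess = 84 − 80 = 4.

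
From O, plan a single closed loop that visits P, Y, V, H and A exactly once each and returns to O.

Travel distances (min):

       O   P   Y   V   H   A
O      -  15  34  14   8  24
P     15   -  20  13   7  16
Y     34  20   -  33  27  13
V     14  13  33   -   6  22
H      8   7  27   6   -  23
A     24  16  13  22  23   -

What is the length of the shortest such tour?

84 min — the shortest possible round trip.

There are 60 distinct closed tours to check (reversals are equivalent).
O→P→Y→V→H→A→O: 15+20+33+6+23+24 = 121
O→P→Y→V→A→H→O: 15+20+33+22+23+8 = 121
O→P→Y→H→V→A→O: 15+20+27+6+22+24 = 114
O→P→Y→H→A→V→O: 15+20+27+23+22+14 = 121
O→P→Y→A→V→H→O: 15+20+13+22+6+8 = 84
O→P→Y→A→H→V→O: 15+20+13+23+6+14 = 91
O→P→V→Y→H→A→O: 15+13+33+27+23+24 = 135
O→P→V→Y→A→H→O: 15+13+33+13+23+8 = 105
O→P→V→H→Y→A→O: 15+13+6+27+13+24 = 98
O→P→V→H→A→Y→O: 15+13+6+23+13+34 = 104
O→P→V→A→Y→H→O: 15+13+22+13+27+8 = 98
O→P→V→A→H→Y→O: 15+13+22+23+27+34 = 134
O→P→H→Y→V→A→O: 15+7+27+33+22+24 = 128
O→P→H→Y→A→V→O: 15+7+27+13+22+14 = 98
… (46 more)
The minimum is 84.
One optimal route: O → P → Y → A → V → H → O (or its reverse).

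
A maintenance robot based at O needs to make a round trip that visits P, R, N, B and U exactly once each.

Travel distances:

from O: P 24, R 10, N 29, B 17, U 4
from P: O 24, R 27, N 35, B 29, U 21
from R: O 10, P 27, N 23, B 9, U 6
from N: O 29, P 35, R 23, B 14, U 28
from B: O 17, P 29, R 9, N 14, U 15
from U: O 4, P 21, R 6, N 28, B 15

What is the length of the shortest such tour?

92 — the shortest possible round trip.

There are 60 distinct closed tours to check (reversals are equivalent).
O-P-R-N-B-U-O: 24+27+23+14+15+4 = 107
O-P-R-N-U-B-O: 24+27+23+28+15+17 = 134
O-P-R-B-N-U-O: 24+27+9+14+28+4 = 106
O-P-R-B-U-N-O: 24+27+9+15+28+29 = 132
O-P-R-U-N-B-O: 24+27+6+28+14+17 = 116
O-P-R-U-B-N-O: 24+27+6+15+14+29 = 115
O-P-N-R-B-U-O: 24+35+23+9+15+4 = 110
O-P-N-R-U-B-O: 24+35+23+6+15+17 = 120
O-P-N-B-R-U-O: 24+35+14+9+6+4 = 92
O-P-N-B-U-R-O: 24+35+14+15+6+10 = 104
O-P-N-U-R-B-O: 24+35+28+6+9+17 = 119
O-P-N-U-B-R-O: 24+35+28+15+9+10 = 121
O-P-B-R-N-U-O: 24+29+9+23+28+4 = 117
O-P-B-R-U-N-O: 24+29+9+6+28+29 = 125
… (46 more)
The minimum is 92.
One optimal route: O → P → N → B → R → U → O (or its reverse).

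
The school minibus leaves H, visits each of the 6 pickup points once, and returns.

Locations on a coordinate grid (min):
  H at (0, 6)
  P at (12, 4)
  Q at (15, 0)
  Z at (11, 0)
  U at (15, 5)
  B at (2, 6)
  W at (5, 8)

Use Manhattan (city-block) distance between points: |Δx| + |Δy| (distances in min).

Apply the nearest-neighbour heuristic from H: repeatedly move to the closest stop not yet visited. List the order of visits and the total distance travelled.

H → [B:2 / W:7 / P:14 / U:16 / Z:17 / Q:21] → B (2)
B → [W:5 / P:12 / U:14 / Z:15 / Q:19] → W (5)
W → [P:11 / U:13 / Z:14 / Q:18] → P (11)
P → [U:4 / Z:5 / Q:7] → U (4)
U → [Q:5 / Z:9] → Q (5)
Q → [Z:4] → Z (4)
Return Z→H: 17.
Total = 2 + 5 + 11 + 4 + 5 + 4 + 17 = 48.

Total distance 48 min via the nearest-neighbour route H → B → W → P → U → Q → Z → H.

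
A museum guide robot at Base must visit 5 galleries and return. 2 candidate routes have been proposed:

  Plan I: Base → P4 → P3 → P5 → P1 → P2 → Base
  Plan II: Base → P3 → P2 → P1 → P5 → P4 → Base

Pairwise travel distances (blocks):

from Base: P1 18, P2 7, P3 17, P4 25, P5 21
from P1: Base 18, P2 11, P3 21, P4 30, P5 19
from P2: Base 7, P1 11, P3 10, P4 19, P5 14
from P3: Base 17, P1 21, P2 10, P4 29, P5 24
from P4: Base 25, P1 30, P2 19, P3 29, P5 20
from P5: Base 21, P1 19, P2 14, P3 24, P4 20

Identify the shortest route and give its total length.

Plan I: 25 + 29 + 24 + 19 + 11 + 7 = 115
Plan II: 17 + 10 + 11 + 19 + 20 + 25 = 102

102 blocks — Plan II is the shortest.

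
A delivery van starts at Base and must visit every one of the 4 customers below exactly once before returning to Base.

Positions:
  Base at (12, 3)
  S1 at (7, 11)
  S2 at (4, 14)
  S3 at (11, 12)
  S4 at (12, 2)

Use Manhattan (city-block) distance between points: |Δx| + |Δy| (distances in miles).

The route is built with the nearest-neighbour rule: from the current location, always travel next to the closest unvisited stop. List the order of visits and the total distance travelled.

From Base: distances to unvisited — S4=1, S3=10, S1=13, S2=19. Nearest is S4 (1).
From S4: distances to unvisited — S3=11, S1=14, S2=20. Nearest is S3 (11).
From S3: distances to unvisited — S1=5, S2=9. Nearest is S1 (5).
From S1: distances to unvisited — S2=6. Nearest is S2 (6).
Return S2→Base: 19.
Total = 1 + 11 + 5 + 6 + 19 = 42.

Nearest-neighbour total = 42 miles; route Base → S4 → S3 → S1 → S2 → Base.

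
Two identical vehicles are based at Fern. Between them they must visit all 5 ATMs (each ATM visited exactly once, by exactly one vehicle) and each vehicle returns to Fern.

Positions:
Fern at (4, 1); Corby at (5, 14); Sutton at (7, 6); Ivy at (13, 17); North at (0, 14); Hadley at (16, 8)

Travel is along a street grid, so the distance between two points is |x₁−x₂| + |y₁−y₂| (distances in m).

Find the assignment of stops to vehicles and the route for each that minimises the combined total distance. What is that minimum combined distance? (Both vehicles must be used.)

80 m — the smallest possible combined total.

Try each way of splitting the stops between the two vehicles (each non-empty) and, for each split, find the best tour for each vehicle:
  {Corby} + {Sutton, Ivy, North, Hadley}: 28 + 64 = 92
  {Sutton} + {Corby, Ivy, North, Hadley}: 16 + 64 = 80
  {Corby, Sutton} + {Ivy, North, Hadley}: 32 + 64 = 96
  {Ivy} + {Corby, Sutton, North, Hadley}: 50 + 58 = 108
  {Corby, Ivy} + {Sutton, North, Hadley}: 50 + 58 = 108
  {Sutton, Ivy} + {Corby, North, Hadley}: 50 + 58 = 108
  … (15 splits in total)
Best: vehicle 1 Fern → Sutton → Fern = 16; vehicle 2 Fern → North → Corby → Ivy → Hadley → Fern = 64; combined 80.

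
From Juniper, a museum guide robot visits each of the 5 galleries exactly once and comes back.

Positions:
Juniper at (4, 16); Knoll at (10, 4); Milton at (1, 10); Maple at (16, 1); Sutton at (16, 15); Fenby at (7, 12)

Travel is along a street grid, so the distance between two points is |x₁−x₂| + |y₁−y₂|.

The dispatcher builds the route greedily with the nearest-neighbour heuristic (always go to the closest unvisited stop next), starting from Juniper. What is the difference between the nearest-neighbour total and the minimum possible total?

2 longer than the optimal tour.

From Juniper: Fenby=7, Milton=9, Sutton=13, Knoll=18, Maple=27 → choose Fenby (7).
From Fenby: Milton=8, Knoll=11, Sutton=12, Maple=20 → choose Milton (8).
From Milton: Knoll=15, Sutton=20, Maple=24 → choose Knoll (15).
From Knoll: Maple=9, Sutton=17 → choose Maple (9).
From Maple: Sutton=14 → choose Sutton (14).
NN route Juniper → Fenby → Milton → Knoll → Maple → Sutton → Juniper costs 66.
Optimal: Juniper → Milton → Fenby → Knoll → Maple → Sutton → Juniper costs 64 (by enumerating all 60 distinct tours).
Excess = 66 − 64 = 2.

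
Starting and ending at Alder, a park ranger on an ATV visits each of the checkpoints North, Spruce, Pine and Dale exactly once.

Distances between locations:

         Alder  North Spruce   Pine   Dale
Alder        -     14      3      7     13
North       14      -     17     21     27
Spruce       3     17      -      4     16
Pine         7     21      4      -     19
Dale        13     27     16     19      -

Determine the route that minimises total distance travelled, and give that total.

Alder-North-Spruce-Pine-Dale-Alder: 14+17+4+19+13 = 67
Alder-North-Spruce-Dale-Pine-Alder: 14+17+16+19+7 = 73
Alder-North-Pine-Spruce-Dale-Alder: 14+21+4+16+13 = 68
Alder-North-Pine-Dale-Spruce-Alder: 14+21+19+16+3 = 73
Alder-North-Dale-Spruce-Pine-Alder: 14+27+16+4+7 = 68
Alder-North-Dale-Pine-Spruce-Alder: 14+27+19+4+3 = 67
Alder-Spruce-North-Pine-Dale-Alder: 3+17+21+19+13 = 73
Alder-Spruce-North-Dale-Pine-Alder: 3+17+27+19+7 = 73
Alder-Spruce-Pine-North-Dale-Alder: 3+4+21+27+13 = 68
Alder-Spruce-Dale-North-Pine-Alder: 3+16+27+21+7 = 74
Alder-Pine-North-Spruce-Dale-Alder: 7+21+17+16+13 = 74
Alder-Pine-Spruce-North-Dale-Alder: 7+4+17+27+13 = 68
The minimum is 67.
One optimal route: Alder → North → Spruce → Pine → Dale → Alder (or its reverse).

Minimum total distance: 67.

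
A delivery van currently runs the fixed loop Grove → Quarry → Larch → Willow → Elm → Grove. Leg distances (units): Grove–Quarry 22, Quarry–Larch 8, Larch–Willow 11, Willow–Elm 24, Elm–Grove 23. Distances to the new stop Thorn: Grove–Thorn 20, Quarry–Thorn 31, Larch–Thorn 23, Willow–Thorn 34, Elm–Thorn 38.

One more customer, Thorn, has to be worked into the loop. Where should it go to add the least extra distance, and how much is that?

+29 — insert Thorn between Grove and Quarry.

Insertion cost between consecutive stops i–j is d(i,Thorn) + d(Thorn,j) − d(i,j):
  between Grove and Quarry: 20 + 31 − 22 = 29
  between Quarry and Larch: 31 + 23 − 8 = 46
  between Larch and Willow: 23 + 34 − 11 = 46
  between Willow and Elm: 34 + 38 − 24 = 48
  between Elm and Grove: 38 + 20 − 23 = 35
Cheapest insertion is between Grove and Quarry, adding 29.
New total = 88 + 29 = 117.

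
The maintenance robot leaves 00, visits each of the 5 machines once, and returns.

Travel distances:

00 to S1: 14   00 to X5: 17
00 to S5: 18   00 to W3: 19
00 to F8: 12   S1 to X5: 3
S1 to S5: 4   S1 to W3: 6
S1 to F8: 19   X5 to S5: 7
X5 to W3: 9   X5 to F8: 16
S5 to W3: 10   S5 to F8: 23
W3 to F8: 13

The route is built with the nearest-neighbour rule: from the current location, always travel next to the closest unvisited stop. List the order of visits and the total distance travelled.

Total distance 59 via the nearest-neighbour route 00 → F8 → W3 → S1 → X5 → S5 → 00.

From 00: distances to unvisited — F8=12, S1=14, X5=17, S5=18, W3=19. Nearest is F8 (12).
From F8: distances to unvisited — W3=13, X5=16, S1=19, S5=23. Nearest is W3 (13).
From W3: distances to unvisited — S1=6, X5=9, S5=10. Nearest is S1 (6).
From S1: distances to unvisited — X5=3, S5=4. Nearest is X5 (3).
From X5: distances to unvisited — S5=7. Nearest is S5 (7).
Return S5→00: 18.
Total = 12 + 13 + 6 + 3 + 7 + 18 = 59.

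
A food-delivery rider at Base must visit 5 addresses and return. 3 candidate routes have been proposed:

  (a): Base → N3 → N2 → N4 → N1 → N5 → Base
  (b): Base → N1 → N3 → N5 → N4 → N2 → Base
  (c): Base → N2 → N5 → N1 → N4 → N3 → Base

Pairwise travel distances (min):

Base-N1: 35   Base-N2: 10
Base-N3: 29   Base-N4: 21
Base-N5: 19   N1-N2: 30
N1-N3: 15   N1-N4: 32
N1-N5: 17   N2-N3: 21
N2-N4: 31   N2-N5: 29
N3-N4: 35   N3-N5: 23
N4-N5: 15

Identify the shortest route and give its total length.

Shortest is (b), total 129 min.

(a): 29 + 21 + 31 + 32 + 17 + 19 = 149
(b): 35 + 15 + 23 + 15 + 31 + 10 = 129
(c): 10 + 29 + 17 + 32 + 35 + 29 = 152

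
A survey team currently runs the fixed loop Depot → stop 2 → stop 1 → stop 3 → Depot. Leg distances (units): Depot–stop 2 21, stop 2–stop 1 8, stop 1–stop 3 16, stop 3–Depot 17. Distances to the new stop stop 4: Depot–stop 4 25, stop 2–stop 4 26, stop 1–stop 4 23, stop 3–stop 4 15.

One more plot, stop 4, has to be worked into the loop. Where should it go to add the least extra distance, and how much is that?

Insertion cost between consecutive stops i–j is d(i,stop 4) + d(stop 4,j) − d(i,j):
  between Depot and stop 2: 25 + 26 − 21 = 30
  between stop 2 and stop 1: 26 + 23 − 8 = 41
  between stop 1 and stop 3: 23 + 15 − 16 = 22
  between stop 3 and Depot: 15 + 25 − 17 = 23
Cheapest insertion is between stop 1 and stop 3, adding 22.
New total = 62 + 22 = 84.

Adding 22 by placing stop 4 on the stop 1–stop 3 leg.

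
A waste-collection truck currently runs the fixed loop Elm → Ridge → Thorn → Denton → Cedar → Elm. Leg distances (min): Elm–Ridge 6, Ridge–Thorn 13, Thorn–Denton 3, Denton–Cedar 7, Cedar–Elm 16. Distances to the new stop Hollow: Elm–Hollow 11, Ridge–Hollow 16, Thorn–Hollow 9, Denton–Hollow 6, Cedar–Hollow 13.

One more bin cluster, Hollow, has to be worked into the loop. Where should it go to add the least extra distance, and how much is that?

Insertion cost between consecutive stops i–j is d(i,Hollow) + d(Hollow,j) − d(i,j):
  between Elm and Ridge: 11 + 16 − 6 = 21
  between Ridge and Thorn: 16 + 9 − 13 = 12
  between Thorn and Denton: 9 + 6 − 3 = 12
  between Denton and Cedar: 6 + 13 − 7 = 12
  between Cedar and Elm: 13 + 11 − 16 = 8
Cheapest insertion is between Cedar and Elm, adding 8.
New total = 45 + 8 = 53.

+8 min — insert Hollow between Cedar and Elm.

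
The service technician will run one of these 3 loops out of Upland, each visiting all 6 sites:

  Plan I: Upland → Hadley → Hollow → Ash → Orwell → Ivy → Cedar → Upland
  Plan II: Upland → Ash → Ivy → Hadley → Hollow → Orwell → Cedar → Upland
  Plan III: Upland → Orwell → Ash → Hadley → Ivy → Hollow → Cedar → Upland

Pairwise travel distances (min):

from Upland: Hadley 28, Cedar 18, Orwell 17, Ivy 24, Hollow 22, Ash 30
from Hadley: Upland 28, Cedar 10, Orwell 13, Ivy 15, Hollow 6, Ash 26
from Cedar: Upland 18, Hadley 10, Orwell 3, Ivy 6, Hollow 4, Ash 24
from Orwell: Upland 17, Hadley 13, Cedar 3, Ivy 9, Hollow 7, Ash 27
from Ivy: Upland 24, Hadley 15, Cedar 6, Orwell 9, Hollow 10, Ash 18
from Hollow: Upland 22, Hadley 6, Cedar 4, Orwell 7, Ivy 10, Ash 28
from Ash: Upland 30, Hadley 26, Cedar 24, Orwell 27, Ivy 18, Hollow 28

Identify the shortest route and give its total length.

Shortest is Plan II, total 97 min.

Plan I: 28 + 6 + 28 + 27 + 9 + 6 + 18 = 122
Plan II: 30 + 18 + 15 + 6 + 7 + 3 + 18 = 97
Plan III: 17 + 27 + 26 + 15 + 10 + 4 + 18 = 117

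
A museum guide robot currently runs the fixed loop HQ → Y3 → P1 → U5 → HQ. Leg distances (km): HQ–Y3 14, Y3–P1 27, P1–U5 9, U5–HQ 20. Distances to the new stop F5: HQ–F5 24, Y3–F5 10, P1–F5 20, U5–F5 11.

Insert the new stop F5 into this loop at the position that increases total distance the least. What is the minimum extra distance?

Insertion cost between consecutive stops i–j is d(i,F5) + d(F5,j) − d(i,j):
  between HQ and Y3: 24 + 10 − 14 = 20
  between Y3 and P1: 10 + 20 − 27 = 3
  between P1 and U5: 20 + 11 − 9 = 22
  between U5 and HQ: 11 + 24 − 20 = 15
Cheapest insertion is between Y3 and P1, adding 3.
New total = 70 + 3 = 73.

+3 km — insert F5 between Y3 and P1.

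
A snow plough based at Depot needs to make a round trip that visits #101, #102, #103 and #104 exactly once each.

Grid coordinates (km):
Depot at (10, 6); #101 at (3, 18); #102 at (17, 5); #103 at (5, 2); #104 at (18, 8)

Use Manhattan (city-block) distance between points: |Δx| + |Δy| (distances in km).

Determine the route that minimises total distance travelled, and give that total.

Depot - #101 - #102 - #103 - #104 - Depot: 19+27+15+19+10 = 90
Depot - #101 - #102 - #104 - #103 - Depot: 19+27+4+19+9 = 78
Depot - #101 - #103 - #102 - #104 - Depot: 19+18+15+4+10 = 66
Depot - #101 - #103 - #104 - #102 - Depot: 19+18+19+4+8 = 68
Depot - #101 - #104 - #102 - #103 - Depot: 19+25+4+15+9 = 72
Depot - #101 - #104 - #103 - #102 - Depot: 19+25+19+15+8 = 86
Depot - #102 - #101 - #103 - #104 - Depot: 8+27+18+19+10 = 82
Depot - #102 - #101 - #104 - #103 - Depot: 8+27+25+19+9 = 88
Depot - #102 - #103 - #101 - #104 - Depot: 8+15+18+25+10 = 76
Depot - #102 - #104 - #101 - #103 - Depot: 8+4+25+18+9 = 64
Depot - #103 - #101 - #102 - #104 - Depot: 9+18+27+4+10 = 68
Depot - #103 - #102 - #101 - #104 - Depot: 9+15+27+25+10 = 86
The minimum is 64.
One optimal route: Depot → #102 → #104 → #101 → #103 → Depot (or its reverse).

Minimum total distance: 64 km.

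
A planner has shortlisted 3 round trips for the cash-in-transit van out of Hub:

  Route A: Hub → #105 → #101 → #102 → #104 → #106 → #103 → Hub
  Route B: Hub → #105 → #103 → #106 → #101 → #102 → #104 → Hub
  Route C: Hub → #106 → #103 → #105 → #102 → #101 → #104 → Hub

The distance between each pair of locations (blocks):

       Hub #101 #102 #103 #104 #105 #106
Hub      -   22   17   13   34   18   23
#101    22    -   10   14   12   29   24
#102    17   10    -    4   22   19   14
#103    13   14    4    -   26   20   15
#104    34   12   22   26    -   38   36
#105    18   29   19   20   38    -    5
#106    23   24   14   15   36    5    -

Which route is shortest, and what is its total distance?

133 blocks — Route C is the shortest.

Route A: 18 + 29 + 10 + 22 + 36 + 15 + 13 = 143
Route B: 18 + 20 + 15 + 24 + 10 + 22 + 34 = 143
Route C: 23 + 15 + 20 + 19 + 10 + 12 + 34 = 133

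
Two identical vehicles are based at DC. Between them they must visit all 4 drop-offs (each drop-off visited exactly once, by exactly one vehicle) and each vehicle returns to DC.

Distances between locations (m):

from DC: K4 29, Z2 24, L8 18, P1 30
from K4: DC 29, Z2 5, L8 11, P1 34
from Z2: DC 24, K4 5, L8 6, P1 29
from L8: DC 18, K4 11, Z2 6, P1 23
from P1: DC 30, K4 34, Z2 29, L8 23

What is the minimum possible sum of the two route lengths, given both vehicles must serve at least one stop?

118 m — the smallest possible combined total.

Check every non-empty split of the stops between the two vehicles; for each half take its own optimal tour:
  {K4} + {Z2, L8, P1}: 58 + 83 = 141
  {Z2} + {K4, L8, P1}: 48 + 93 = 141
  {K4, Z2} + {L8, P1}: 58 + 71 = 129
  {L8} + {K4, Z2, P1}: 36 + 93 = 129
  {K4, L8} + {Z2, P1}: 58 + 83 = 141
  {Z2, L8} + {K4, P1}: 48 + 93 = 141
  … (7 splits in total)
  {K4, Z2, L8} + {P1}: 58 + 60 = 118  ← best
Best: vehicle 1 DC → K4 → Z2 → L8 → DC = 58; vehicle 2 DC → P1 → DC = 60; combined 118.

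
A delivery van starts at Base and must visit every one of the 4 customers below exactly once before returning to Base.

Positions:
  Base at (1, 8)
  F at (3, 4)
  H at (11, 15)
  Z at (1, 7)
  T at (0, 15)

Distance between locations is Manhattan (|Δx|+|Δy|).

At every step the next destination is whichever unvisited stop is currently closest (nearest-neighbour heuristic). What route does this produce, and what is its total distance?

Nearest-neighbour total = 48; route Base → Z → F → T → H → Base.

Base → [Z:1 / F:6 / T:8 / H:17] → Z (1)
Z → [F:5 / T:9 / H:18] → F (5)
F → [T:14 / H:19] → T (14)
T → [H:11] → H (11)
Return H→Base: 17.
Total = 1 + 5 + 14 + 11 + 17 = 48.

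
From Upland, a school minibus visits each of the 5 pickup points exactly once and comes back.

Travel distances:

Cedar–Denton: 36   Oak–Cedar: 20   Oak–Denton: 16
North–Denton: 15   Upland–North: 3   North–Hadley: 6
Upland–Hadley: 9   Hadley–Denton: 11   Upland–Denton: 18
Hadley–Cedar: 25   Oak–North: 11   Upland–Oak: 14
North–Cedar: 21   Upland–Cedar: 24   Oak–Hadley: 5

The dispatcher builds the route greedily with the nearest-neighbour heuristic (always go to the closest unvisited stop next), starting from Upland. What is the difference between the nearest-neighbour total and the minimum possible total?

Upland: North=3, Hadley=9, Oak=14, Denton=18, Cedar=24 ⇒ North
North: Hadley=6, Oak=11, Denton=15, Cedar=21 ⇒ Hadley
Hadley: Oak=5, Denton=11, Cedar=25 ⇒ Oak
Oak: Denton=16, Cedar=20 ⇒ Denton
Denton: Cedar=36 ⇒ Cedar
NN route Upland → North → Hadley → Oak → Denton → Cedar → Upland costs 90.
Optimal: Upland → North → Cedar → Oak → Hadley → Denton → Upland costs 78 (by enumerating all 60 distinct tours).
Excess = 90 − 78 = 12.

The nearest-neighbour route is 12 longer than optimal.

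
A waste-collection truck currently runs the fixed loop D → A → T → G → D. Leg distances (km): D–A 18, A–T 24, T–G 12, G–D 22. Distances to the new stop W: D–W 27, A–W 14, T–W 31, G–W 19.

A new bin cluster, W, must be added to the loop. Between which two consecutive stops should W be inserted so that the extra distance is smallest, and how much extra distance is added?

Adding 21 km by placing W on the A–T leg.

Insertion cost between consecutive stops i–j is d(i,W) + d(W,j) − d(i,j):
  between D and A: 27 + 14 − 18 = 23
  between A and T: 14 + 31 − 24 = 21
  between T and G: 31 + 19 − 12 = 38
  between G and D: 19 + 27 − 22 = 24
Cheapest insertion is between A and T, adding 21.
New total = 76 + 21 = 97.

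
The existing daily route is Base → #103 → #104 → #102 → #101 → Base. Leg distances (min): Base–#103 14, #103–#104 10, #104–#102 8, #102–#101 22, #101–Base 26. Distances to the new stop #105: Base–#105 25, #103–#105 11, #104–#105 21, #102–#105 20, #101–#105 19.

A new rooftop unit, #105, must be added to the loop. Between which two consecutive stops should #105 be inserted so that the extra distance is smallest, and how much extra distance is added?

Adding 17 min by placing #105 on the #102–#101 leg.

Insertion cost between consecutive stops i–j is d(i,#105) + d(#105,j) − d(i,j):
  between Base and #103: 25 + 11 − 14 = 22
  between #103 and #104: 11 + 21 − 10 = 22
  between #104 and #102: 21 + 20 − 8 = 33
  between #102 and #101: 20 + 19 − 22 = 17
  between #101 and Base: 19 + 25 − 26 = 18
Cheapest insertion is between #102 and #101, adding 17.
New total = 80 + 17 = 97.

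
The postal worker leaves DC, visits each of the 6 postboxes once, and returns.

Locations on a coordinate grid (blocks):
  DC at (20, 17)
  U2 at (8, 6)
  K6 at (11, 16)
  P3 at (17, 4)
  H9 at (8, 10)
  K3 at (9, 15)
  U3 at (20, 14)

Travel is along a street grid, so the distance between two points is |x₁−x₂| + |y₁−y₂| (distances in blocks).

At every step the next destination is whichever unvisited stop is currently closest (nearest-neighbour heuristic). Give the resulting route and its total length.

Total distance 54 blocks via the nearest-neighbour route DC → U3 → K6 → K3 → H9 → U2 → P3 → DC.

At DC the remaining stops are U3 3, K6 10, K3 13, P3 16, H9 19, U2 23; go to U3.
At U3 the remaining stops are K6 11, K3 12, P3 13, H9 16, U2 20; go to K6.
At K6 the remaining stops are K3 3, H9 9, U2 13, P3 18; go to K3.
At K3 the remaining stops are H9 6, U2 10, P3 19; go to H9.
At H9 the remaining stops are U2 4, P3 15; go to U2.
At U2 the remaining stops are P3 11; go to P3.
Return P3→DC: 16.
Total = 3 + 11 + 3 + 6 + 4 + 11 + 16 = 54.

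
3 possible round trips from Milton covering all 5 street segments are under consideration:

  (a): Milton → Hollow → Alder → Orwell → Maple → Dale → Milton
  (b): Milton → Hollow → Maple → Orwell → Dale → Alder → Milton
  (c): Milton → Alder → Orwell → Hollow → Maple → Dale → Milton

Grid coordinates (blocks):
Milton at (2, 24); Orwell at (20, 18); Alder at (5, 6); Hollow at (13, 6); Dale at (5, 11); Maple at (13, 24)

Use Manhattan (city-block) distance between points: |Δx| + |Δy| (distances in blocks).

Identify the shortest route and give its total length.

(a): 29 + 8 + 27 + 13 + 21 + 16 = 114
(b): 29 + 18 + 13 + 22 + 5 + 21 = 108
(c): 21 + 27 + 19 + 18 + 21 + 16 = 122

108 blocks — (b) is the shortest.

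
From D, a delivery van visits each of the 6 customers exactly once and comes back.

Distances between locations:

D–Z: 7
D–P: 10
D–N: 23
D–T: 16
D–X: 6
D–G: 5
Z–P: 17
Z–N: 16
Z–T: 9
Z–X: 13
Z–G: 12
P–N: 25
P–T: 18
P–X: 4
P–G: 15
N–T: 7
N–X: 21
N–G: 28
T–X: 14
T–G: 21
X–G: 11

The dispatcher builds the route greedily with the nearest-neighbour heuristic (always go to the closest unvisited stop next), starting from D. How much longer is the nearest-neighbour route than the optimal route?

The nearest-neighbour route is 8 longer than optimal.

From D: G=5, X=6, Z=7, P=10, T=16, N=23 → choose G (5).
From G: X=11, Z=12, P=15, T=21, N=28 → choose X (11).
From X: P=4, Z=13, T=14, N=21 → choose P (4).
From P: Z=17, T=18, N=25 → choose Z (17).
From Z: T=9, N=16 → choose T (9).
From T: N=7 → choose N (7).
NN route D → G → X → P → Z → T → N → D costs 76.
Optimal: D → Z → N → T → P → X → G → D costs 68 (by enumerating all 360 distinct tours).
Excess = 76 − 68 = 8.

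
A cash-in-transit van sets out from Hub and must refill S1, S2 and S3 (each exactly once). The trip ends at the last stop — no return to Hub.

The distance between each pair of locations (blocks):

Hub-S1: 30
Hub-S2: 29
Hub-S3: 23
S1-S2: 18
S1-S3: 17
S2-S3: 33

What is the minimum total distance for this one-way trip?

Minimum one-way distance = 58 blocks.

There are 3! = 6 possible orderings.
Hub → S1 → S2 → S3: 30+18+33 = 81
Hub → S1 → S3 → S2: 30+17+33 = 80
Hub → S2 → S1 → S3: 29+18+17 = 64
Hub → S2 → S3 → S1: 29+33+17 = 79
Hub → S3 → S1 → S2: 23+17+18 = 58
Hub → S3 → S2 → S1: 23+33+18 = 74
The minimum is 58.
One shortest path: Hub → S3 → S1 → S2.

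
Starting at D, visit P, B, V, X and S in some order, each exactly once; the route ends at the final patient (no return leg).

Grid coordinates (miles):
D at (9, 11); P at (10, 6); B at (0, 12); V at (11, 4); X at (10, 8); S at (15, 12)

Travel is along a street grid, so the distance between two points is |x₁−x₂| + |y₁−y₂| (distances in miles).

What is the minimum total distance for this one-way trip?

There are 5! = 120 possible orderings.
D→P→B→V→X→S: 6+16+19+5+9 = 55
D→P→B→V→S→X: 6+16+19+12+9 = 62
D→P→B→X→V→S: 6+16+14+5+12 = 53
D→P→B→X→S→V: 6+16+14+9+12 = 57
D→P→B→S→V→X: 6+16+15+12+5 = 54
D→P→B→S→X→V: 6+16+15+9+5 = 51
D→P→V→B→X→S: 6+3+19+14+9 = 51
D→P→V→B→S→X: 6+3+19+15+9 = 52
D→P→V→X→B→S: 6+3+5+14+15 = 43
D→P→V→X→S→B: 6+3+5+9+15 = 38
D→P→V→S→B→X: 6+3+12+15+14 = 50
D→P→V→S→X→B: 6+3+12+9+14 = 44
D→P→X→B→V→S: 6+2+14+19+12 = 53
D→P→X→B→S→V: 6+2+14+15+12 = 49
… (106 more)
D→X→P→V→S→B: 4+2+3+12+15 = 36  ← best
The minimum is 36.
One shortest path: D → X → P → V → S → B.

36 miles — the minimum one-way total.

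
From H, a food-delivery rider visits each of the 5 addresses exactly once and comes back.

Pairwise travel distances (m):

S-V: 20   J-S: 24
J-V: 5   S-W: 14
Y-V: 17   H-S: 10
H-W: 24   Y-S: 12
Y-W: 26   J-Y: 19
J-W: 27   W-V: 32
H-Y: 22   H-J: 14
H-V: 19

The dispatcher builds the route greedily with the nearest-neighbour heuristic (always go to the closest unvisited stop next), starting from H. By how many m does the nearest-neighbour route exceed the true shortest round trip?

From H: S=10, J=14, V=19, Y=22, W=24 → choose S (10).
From S: Y=12, W=14, V=20, J=24 → choose Y (12).
From Y: V=17, J=19, W=26 → choose V (17).
From V: J=5, W=32 → choose J (5).
From J: W=27 → choose W (27).
NN route H → S → Y → V → J → W → H costs 95.
Optimal: H → J → V → Y → S → W → H costs 86 (by enumerating all 60 distinct tours).
Excess = 95 − 86 = 9.

The nearest-neighbour route is 9 m longer than optimal.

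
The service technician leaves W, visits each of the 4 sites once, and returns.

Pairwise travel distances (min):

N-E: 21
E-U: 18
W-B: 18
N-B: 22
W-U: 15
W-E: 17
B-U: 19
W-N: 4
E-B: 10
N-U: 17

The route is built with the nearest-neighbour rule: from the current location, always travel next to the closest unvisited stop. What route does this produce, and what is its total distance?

Total distance 67 min via the nearest-neighbour route W → N → U → E → B → W.

From W: distances to unvisited — N=4, U=15, E=17, B=18. Nearest is N (4).
From N: distances to unvisited — U=17, E=21, B=22. Nearest is U (17).
From U: distances to unvisited — E=18, B=19. Nearest is E (18).
From E: distances to unvisited — B=10. Nearest is B (10).
Return B→W: 18.
Total = 4 + 17 + 18 + 10 + 18 = 67.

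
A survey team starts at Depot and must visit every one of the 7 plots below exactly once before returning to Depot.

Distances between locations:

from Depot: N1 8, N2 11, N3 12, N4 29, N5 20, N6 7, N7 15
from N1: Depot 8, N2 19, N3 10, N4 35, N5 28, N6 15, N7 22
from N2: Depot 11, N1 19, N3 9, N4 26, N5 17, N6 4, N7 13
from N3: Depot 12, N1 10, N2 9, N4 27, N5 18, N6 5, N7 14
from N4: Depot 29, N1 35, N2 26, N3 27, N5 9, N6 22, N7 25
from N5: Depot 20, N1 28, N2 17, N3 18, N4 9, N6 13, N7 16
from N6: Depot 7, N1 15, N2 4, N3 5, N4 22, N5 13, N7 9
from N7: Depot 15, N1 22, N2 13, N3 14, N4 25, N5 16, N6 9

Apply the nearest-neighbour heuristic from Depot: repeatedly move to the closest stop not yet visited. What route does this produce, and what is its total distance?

Nearest-neighbour total = 106; route Depot → N6 → N2 → N3 → N1 → N7 → N5 → N4 → Depot.

At Depot the remaining stops are N6 7, N1 8, N2 11, N3 12, N7 15, N5 20, N4 29; go to N6.
At N6 the remaining stops are N2 4, N3 5, N7 9, N5 13, N1 15, N4 22; go to N2.
At N2 the remaining stops are N3 9, N7 13, N5 17, N1 19, N4 26; go to N3.
At N3 the remaining stops are N1 10, N7 14, N5 18, N4 27; go to N1.
At N1 the remaining stops are N7 22, N5 28, N4 35; go to N7.
At N7 the remaining stops are N5 16, N4 25; go to N5.
At N5 the remaining stops are N4 9; go to N4.
Return N4→Depot: 29.
Total = 7 + 4 + 9 + 10 + 22 + 16 + 9 + 29 = 106.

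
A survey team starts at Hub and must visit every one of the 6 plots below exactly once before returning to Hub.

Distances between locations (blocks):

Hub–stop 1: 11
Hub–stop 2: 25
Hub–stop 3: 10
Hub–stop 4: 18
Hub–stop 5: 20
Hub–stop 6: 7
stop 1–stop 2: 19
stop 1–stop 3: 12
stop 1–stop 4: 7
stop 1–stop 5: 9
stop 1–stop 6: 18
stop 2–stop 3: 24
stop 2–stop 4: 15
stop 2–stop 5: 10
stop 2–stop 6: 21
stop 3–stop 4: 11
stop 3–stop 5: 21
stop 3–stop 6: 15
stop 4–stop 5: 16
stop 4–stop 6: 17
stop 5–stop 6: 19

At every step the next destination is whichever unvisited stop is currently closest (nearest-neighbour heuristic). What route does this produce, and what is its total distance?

From Hub: distances to unvisited — stop 6=7, stop 3=10, stop 1=11, stop 4=18, stop 5=20, stop 2=25. Nearest is stop 6 (7).
From stop 6: distances to unvisited — stop 3=15, stop 4=17, stop 1=18, stop 5=19, stop 2=21. Nearest is stop 3 (15).
From stop 3: distances to unvisited — stop 4=11, stop 1=12, stop 5=21, stop 2=24. Nearest is stop 4 (11).
From stop 4: distances to unvisited — stop 1=7, stop 2=15, stop 5=16. Nearest is stop 1 (7).
From stop 1: distances to unvisited — stop 5=9, stop 2=19. Nearest is stop 5 (9).
From stop 5: distances to unvisited — stop 2=10. Nearest is stop 2 (10).
Return stop 2→Hub: 25.
Total = 7 + 15 + 11 + 7 + 9 + 10 + 25 = 84.

Nearest-neighbour total = 84 blocks; route Hub → stop 6 → stop 3 → stop 4 → stop 1 → stop 5 → stop 2 → Hub.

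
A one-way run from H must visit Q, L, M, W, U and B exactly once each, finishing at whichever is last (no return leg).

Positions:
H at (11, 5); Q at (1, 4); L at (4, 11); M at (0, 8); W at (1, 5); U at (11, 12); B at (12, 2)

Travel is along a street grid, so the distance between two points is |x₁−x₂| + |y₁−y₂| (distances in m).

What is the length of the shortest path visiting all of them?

35 m — the minimum one-way total.

There are 6! = 720 possible orderings.
H→Q→L→M→W→U→B: 11+10+7+4+17+11 = 60
H→Q→L→M→W→B→U: 11+10+7+4+14+11 = 57
H→Q→L→M→U→W→B: 11+10+7+15+17+14 = 74
H→Q→L→M→U→B→W: 11+10+7+15+11+14 = 68
H→Q→L→M→B→W→U: 11+10+7+18+14+17 = 77
H→Q→L→M→B→U→W: 11+10+7+18+11+17 = 74
H→Q→L→W→M→U→B: 11+10+9+4+15+11 = 60
H→Q→L→W→M→B→U: 11+10+9+4+18+11 = 63
… (712 more)
H→B→U→L→M→W→Q: 4+11+8+7+4+1 = 35  ← best
The minimum is 35.
One shortest path: H → B → U → L → M → W → Q.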